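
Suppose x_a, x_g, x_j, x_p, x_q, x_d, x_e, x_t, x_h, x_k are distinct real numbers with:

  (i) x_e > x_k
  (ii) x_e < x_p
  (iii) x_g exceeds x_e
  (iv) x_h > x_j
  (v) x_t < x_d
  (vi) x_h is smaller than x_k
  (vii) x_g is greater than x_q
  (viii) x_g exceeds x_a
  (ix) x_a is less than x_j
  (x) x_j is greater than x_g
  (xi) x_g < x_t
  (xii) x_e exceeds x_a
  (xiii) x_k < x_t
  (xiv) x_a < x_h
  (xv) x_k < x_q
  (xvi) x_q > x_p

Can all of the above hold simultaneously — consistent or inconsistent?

We have x_g < x_j stated directly, yet also x_j < x_h < x_k < x_e < x_p < x_q < x_g by chaining the others — so x_j < x_g. Contradiction.

inconsistent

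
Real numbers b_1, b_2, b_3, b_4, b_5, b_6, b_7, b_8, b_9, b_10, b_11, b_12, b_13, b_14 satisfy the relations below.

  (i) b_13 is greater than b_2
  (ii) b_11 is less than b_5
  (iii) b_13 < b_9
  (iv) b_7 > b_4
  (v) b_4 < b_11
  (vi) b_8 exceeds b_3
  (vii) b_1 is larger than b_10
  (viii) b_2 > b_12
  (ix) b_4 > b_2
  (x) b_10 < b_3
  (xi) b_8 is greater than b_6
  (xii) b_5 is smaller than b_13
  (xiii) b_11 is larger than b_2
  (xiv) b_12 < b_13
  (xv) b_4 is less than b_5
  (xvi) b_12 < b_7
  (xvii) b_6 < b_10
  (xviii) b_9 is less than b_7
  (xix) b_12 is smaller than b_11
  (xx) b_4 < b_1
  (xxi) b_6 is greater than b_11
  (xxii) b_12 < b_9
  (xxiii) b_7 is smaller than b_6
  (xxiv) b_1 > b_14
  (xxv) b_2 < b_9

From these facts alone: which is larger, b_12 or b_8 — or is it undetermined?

b_8

b_12 < b_2 < b_4 < b_11 < b_5 < b_13 < b_9 < b_7 < b_6 < b_10 < b_3 < b_8, by transitivity through b_2, b_4, b_11, b_5, b_13, b_9, b_7, b_6, b_10, b_3.
So b_8 is larger.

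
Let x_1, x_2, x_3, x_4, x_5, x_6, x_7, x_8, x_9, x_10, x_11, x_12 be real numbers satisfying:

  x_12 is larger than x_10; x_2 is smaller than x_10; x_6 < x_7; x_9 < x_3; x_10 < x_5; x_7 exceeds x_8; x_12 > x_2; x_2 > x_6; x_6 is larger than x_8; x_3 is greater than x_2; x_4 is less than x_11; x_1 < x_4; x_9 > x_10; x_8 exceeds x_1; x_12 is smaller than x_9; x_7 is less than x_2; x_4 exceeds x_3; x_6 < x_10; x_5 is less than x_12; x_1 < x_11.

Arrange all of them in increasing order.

x_1 < x_8 < x_6 < x_7 < x_2 < x_10 < x_5 < x_12 < x_9 < x_3 < x_4 < x_11

Each adjacent pair is fixed by a given relation: x_1 < x_8; x_8 < x_6; x_6 < x_7; x_7 < x_2; x_2 < x_10; x_10 < x_5; x_5 < x_12; x_12 < x_9; x_9 < x_3; x_3 < x_4; x_4 < x_11. Chaining them end to end gives the full order.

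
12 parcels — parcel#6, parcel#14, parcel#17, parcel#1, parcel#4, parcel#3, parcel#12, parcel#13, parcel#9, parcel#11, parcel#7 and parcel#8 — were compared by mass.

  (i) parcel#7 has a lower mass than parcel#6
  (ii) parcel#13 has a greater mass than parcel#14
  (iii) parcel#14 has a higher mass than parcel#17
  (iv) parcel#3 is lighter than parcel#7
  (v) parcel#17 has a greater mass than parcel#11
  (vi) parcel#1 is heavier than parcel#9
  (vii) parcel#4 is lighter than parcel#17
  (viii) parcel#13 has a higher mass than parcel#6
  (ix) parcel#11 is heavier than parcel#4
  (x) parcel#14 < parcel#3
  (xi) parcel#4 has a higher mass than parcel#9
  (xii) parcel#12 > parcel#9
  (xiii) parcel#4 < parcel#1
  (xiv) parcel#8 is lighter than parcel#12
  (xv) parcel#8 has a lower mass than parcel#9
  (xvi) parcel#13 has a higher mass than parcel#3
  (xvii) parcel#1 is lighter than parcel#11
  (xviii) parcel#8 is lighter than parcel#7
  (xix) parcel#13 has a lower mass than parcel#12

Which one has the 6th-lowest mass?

parcel#17

Piecing the relations together gives one ordering: parcel#8 < parcel#9 < parcel#4 < parcel#1 < parcel#11 < parcel#17 < parcel#14 < parcel#3 < parcel#7 < parcel#6 < parcel#13 < parcel#12.
The 6th smallest is parcel#17.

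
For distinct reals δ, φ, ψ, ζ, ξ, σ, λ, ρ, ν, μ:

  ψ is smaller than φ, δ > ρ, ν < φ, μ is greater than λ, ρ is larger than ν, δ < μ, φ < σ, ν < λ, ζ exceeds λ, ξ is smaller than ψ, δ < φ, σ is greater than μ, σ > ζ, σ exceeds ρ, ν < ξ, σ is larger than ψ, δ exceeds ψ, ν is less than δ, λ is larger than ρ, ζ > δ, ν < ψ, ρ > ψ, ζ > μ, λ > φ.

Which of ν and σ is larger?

σ

ν < ξ and ξ < ψ give ν < ψ.
With ψ < ρ: ν < ξ < ψ < ρ.
With ρ < δ: ν < ξ < ψ < ρ < δ.
With δ < φ: ν < ξ < ψ < ρ < δ < φ.
Then φ < λ extends the chain to λ.
With λ < μ: ν < ξ < ψ < ρ < δ < φ < λ < μ.
With μ < ζ: ν < ξ < ψ < ρ < δ < φ < λ < μ < ζ.
With ζ < σ: ν < ξ < ψ < ρ < δ < φ < λ < μ < ζ < σ.
So ν < σ; σ is the larger of the two.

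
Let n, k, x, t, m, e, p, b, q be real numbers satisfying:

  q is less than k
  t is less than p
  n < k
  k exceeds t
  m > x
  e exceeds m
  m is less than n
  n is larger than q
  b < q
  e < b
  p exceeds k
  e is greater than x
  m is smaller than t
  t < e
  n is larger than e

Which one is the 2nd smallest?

m

Chaining the given pairs: x < m < t < e < b < q < n < k < p.
Counting 2 from the smallest end gives m.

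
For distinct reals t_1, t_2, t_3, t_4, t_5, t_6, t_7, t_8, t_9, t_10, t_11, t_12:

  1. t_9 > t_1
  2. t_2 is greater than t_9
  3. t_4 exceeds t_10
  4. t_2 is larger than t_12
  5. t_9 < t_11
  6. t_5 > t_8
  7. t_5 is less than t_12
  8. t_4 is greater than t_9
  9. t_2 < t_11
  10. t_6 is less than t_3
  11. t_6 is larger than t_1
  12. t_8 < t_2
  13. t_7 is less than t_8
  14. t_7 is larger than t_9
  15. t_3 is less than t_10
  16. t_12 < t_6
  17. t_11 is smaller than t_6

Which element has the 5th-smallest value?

t_5

Chaining the given pairs: t_1 < t_9 < t_7 < t_8 < t_5 < t_12 < t_2 < t_11 < t_6 < t_3 < t_10 < t_4.
The 5th smallest is t_5.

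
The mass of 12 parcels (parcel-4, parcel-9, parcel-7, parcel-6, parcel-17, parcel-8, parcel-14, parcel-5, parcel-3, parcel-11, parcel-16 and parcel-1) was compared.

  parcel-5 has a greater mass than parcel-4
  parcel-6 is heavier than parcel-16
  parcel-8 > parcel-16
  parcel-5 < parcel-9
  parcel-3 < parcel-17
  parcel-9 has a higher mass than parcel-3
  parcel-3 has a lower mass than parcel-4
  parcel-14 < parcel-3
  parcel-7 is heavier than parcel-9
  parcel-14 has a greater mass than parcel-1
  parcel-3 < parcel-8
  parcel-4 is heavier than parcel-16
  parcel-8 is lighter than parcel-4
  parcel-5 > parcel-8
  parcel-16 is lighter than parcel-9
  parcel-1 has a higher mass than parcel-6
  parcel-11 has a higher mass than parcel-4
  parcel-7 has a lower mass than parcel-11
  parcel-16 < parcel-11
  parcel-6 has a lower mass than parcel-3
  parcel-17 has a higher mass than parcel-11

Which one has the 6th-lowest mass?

parcel-8

The consecutive relations fix a unique order: parcel-16 < parcel-6 < parcel-1 < parcel-14 < parcel-3 < parcel-8 < parcel-4 < parcel-5 < parcel-9 < parcel-7 < parcel-11 < parcel-17.
The 6th smallest is parcel-8.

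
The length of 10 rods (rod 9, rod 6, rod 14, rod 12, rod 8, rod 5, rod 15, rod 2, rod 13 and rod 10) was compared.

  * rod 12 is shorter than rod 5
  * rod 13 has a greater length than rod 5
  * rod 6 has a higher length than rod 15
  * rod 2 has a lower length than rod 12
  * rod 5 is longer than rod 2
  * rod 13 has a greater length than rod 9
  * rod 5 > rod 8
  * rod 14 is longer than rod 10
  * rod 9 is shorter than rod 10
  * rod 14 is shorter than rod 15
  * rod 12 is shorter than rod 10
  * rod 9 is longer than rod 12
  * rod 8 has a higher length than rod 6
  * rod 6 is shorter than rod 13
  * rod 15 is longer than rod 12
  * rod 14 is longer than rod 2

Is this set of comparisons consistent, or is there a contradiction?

consistent

Every relation is compatible with rod 2 < rod 12 < rod 9 < rod 10 < rod 14 < rod 15 < rod 6 < rod 8 < rod 5 < rod 13; the set is consistent.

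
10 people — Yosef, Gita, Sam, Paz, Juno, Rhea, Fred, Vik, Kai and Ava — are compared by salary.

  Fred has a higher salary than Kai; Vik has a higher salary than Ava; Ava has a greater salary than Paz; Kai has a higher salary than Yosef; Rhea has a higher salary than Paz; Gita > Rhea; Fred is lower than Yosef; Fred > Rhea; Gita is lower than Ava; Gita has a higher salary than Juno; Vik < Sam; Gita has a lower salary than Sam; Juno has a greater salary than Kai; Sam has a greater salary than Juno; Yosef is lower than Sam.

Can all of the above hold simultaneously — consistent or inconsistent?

We have Kai < Fred stated directly, yet also Fred < Yosef < Kai by chaining the others — so Fred < Kai. Contradiction.

inconsistent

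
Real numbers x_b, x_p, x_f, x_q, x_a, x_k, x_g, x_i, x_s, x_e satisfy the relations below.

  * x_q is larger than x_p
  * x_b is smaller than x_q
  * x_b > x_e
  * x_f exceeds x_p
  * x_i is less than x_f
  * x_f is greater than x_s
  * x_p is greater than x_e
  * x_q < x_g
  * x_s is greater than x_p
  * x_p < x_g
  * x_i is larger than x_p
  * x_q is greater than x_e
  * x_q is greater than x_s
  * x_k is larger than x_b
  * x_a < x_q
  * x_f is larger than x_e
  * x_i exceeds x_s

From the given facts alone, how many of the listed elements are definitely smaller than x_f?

The elements the relations force below x_f are x_e, x_p, x_s, x_i — no chain reaches any other.
That is 4.

4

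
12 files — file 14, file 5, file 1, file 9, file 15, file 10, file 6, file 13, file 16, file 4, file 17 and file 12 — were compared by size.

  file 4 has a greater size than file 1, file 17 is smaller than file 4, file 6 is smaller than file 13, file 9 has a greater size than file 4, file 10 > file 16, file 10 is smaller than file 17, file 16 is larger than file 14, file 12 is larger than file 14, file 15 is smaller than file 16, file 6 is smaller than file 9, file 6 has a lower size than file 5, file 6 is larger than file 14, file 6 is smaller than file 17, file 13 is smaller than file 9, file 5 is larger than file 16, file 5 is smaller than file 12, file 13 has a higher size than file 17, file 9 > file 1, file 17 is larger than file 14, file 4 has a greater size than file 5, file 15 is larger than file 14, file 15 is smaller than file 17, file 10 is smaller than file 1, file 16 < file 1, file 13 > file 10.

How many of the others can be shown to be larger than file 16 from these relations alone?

Directly above file 16: file 10, file 1, file 5.
One step further: file 17, file 12, file 4, file 13, file 9 (8 so far).
No other element is forced above file 16 by the given relations, so the count is 8.

8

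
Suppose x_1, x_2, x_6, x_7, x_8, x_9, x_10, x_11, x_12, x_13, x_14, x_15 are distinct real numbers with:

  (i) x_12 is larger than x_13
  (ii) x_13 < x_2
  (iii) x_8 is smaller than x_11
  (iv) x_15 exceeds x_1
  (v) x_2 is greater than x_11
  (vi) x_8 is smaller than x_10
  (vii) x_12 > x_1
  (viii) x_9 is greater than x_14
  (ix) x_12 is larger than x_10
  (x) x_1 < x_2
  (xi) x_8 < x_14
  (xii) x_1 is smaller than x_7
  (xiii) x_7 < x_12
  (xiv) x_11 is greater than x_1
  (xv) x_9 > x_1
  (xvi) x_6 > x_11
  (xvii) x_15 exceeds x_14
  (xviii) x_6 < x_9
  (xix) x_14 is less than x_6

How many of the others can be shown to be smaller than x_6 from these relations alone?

4

Directly below x_6: x_14, x_11.
One step further: x_8, x_1 (4 so far).
Nothing else is reachable below x_6; 4 in all.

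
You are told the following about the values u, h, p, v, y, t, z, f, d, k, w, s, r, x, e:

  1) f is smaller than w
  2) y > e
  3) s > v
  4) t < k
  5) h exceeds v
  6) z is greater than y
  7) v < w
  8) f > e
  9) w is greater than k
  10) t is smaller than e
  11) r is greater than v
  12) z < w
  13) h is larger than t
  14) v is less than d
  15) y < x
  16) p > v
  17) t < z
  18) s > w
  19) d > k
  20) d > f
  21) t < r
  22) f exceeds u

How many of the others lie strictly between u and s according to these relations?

Chaining upward from u reaches: f, d, w.
Chaining downward from s reaches: t, e, k, v, y, z, f, w.
Strictly between u and s are those in both lists: f, w — 2 elements.

2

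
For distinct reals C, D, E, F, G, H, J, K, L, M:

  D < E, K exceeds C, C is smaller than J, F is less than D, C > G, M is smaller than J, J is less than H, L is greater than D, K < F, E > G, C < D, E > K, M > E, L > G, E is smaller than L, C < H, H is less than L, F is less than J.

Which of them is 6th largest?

The consecutive relations fix a unique order: G < C < K < F < D < E < M < J < H < L.
Counting 6 from the largest end gives D.

D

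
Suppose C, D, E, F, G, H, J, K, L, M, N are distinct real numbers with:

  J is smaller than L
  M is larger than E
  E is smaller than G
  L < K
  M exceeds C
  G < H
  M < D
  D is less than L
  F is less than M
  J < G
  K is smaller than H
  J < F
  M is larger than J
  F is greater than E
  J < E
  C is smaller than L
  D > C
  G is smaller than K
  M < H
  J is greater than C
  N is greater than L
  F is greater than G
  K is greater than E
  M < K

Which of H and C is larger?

H

The relevant relations are C < J; J < E; E < G; G < F; F < M; M < D; D < L; L < K; K < H.
Together: C < J < E < G < F < M < D < L < K < H.
So C < H; H is the larger of the two.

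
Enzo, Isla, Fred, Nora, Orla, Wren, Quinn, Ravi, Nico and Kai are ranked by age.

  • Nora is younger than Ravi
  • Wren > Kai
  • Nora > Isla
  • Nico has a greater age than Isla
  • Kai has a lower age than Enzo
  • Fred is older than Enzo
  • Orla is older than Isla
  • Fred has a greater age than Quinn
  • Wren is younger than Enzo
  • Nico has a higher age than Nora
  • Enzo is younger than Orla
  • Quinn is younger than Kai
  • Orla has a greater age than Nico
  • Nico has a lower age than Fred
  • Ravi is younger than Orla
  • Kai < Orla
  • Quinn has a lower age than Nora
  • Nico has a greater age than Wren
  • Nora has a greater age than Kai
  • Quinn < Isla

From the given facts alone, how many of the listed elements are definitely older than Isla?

The elements the relations force above Isla are Nora, Nico, Fred, Ravi, Orla — no chain reaches any other.
That is 5.

5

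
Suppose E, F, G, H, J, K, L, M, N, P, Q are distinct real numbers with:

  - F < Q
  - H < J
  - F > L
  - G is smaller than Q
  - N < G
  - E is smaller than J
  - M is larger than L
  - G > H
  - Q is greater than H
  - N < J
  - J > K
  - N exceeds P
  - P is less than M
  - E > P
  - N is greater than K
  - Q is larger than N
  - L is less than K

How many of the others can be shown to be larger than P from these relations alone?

6

From P the given relations immediately reach N, E, M.
From those, G, Q, J — 6 in total.
No other element is forced above P by the given relations, so the count is 6.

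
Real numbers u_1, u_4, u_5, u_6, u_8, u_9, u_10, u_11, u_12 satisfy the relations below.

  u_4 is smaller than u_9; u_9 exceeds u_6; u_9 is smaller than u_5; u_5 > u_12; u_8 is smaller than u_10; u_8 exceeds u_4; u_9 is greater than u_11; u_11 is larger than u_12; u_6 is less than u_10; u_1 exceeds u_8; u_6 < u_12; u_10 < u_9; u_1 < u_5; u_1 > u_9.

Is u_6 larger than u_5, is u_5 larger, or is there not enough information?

Chaining the given relations: u_6 < u_12 < u_11 < u_9 < u_1 < u_5.
So u_5 is larger.

u_5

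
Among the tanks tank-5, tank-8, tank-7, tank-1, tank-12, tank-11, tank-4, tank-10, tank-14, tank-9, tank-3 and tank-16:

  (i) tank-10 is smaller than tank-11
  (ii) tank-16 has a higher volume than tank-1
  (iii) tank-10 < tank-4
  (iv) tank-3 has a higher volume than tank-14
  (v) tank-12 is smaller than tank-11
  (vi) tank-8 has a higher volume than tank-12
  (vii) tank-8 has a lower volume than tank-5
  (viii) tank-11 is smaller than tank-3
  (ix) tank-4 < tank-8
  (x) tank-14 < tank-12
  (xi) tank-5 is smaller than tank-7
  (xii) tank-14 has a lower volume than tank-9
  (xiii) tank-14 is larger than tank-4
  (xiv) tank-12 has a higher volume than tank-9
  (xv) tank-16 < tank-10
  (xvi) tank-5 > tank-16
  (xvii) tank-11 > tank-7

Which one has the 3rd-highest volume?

tank-7

Piecing the relations together gives one ordering: tank-1 < tank-16 < tank-10 < tank-4 < tank-14 < tank-9 < tank-12 < tank-8 < tank-5 < tank-7 < tank-11 < tank-3.
The 3rd largest is tank-7.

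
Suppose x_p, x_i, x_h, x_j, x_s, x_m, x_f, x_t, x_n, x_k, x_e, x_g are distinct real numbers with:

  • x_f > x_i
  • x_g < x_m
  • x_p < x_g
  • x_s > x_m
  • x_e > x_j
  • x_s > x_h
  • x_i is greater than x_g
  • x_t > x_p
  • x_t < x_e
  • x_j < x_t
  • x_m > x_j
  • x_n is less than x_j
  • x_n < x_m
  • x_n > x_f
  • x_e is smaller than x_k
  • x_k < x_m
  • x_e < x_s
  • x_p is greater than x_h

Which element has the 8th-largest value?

Piecing the relations together gives one ordering: x_h < x_p < x_g < x_i < x_f < x_n < x_j < x_t < x_e < x_k < x_m < x_s.
The 8th largest is x_f.

x_f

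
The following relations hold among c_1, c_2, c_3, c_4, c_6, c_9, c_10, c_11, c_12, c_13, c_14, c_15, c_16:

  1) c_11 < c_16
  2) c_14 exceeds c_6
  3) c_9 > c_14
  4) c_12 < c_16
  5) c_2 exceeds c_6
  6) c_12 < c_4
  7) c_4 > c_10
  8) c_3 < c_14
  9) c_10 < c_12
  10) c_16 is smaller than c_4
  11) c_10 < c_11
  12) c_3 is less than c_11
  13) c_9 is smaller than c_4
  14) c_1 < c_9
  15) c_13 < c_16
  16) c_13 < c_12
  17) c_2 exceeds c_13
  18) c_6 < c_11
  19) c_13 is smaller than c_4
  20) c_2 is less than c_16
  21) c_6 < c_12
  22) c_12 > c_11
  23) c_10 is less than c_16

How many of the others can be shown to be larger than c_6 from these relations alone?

Directly above c_6: c_11, c_12, c_14, c_2.
One step further: c_9, c_16, c_4 (7 so far).
No other element is forced above c_6 by the given relations, so the count is 7.

7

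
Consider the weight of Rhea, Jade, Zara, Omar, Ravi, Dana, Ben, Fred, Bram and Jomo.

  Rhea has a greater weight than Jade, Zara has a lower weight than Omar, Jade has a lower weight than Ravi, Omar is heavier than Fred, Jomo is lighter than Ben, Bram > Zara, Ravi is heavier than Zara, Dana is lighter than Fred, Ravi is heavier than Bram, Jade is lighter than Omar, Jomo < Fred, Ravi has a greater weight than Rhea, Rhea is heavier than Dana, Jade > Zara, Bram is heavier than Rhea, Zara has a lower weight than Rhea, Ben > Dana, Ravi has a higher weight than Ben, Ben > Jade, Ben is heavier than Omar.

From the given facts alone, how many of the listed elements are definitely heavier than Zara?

6

Directly above Zara: Jade, Omar, Rhea, Bram, Ravi.
One step further: Ben (6 so far).
Nothing else is reachable above Zara; 6 in all.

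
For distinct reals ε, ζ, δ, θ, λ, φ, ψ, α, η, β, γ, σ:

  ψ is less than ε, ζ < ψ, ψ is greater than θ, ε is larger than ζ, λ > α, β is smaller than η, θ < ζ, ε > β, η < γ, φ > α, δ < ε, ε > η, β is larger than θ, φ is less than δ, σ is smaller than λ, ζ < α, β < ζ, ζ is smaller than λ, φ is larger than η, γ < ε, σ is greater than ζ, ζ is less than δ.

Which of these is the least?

β is not least since θ < β; ζ is not least since θ < ζ; α is not least since ζ < α; η is not least since β < η; φ is not least since η < φ; σ is not least since ζ < σ; δ is not least since φ < δ; λ is not least since ζ < λ; γ is not least since η < γ; ψ is not least since θ < ψ; ε is not least since γ < ε.
Only θ has nothing below it, so θ is the least.

θ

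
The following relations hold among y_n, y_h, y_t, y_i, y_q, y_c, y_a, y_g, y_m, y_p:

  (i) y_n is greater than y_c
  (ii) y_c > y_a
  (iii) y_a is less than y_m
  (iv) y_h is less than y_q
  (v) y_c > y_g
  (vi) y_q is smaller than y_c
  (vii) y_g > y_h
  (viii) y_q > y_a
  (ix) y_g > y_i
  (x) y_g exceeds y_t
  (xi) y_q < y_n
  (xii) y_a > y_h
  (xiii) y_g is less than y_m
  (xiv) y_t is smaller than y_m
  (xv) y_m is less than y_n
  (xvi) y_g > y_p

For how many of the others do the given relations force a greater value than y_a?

4

Directly above y_a: y_m, y_q, y_c.
One step further: y_n (4 so far).
Nothing else is reachable above y_a; 4 in all.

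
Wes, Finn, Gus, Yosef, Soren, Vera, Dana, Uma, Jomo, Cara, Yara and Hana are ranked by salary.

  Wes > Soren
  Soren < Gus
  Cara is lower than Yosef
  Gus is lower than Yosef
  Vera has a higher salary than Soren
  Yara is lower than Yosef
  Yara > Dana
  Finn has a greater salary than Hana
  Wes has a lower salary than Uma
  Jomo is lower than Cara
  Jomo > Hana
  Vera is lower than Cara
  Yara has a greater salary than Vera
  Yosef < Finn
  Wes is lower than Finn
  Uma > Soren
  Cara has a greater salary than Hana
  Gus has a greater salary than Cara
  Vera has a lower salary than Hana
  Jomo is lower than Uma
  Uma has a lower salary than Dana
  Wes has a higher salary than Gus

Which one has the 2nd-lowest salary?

Piecing the relations together gives one ordering: Soren < Vera < Hana < Jomo < Cara < Gus < Wes < Uma < Dana < Yara < Yosef < Finn.
Counting 2 from the smallest end gives Vera.

Vera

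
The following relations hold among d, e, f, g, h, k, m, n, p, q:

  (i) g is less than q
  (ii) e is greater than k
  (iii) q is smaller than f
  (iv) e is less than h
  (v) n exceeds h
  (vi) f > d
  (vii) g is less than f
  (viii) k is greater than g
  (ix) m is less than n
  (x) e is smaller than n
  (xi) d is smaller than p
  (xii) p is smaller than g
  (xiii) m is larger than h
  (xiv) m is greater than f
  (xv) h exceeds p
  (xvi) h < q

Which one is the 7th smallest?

Piecing the relations together gives one ordering: d < p < g < k < e < h < q < f < m < n.
Counting 7 from the smallest end gives q.

q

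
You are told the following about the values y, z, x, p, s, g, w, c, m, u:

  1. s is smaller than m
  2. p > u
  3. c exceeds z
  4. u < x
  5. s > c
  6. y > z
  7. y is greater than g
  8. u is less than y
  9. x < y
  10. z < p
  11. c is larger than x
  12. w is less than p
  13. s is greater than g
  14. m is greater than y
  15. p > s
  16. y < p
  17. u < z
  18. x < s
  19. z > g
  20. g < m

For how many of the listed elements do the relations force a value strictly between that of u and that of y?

The relations place u below y. An element lies strictly between them when it is forced above u and also forced below y.
Above u: {z, x, c, s, p, m}. Below y: {g, z, x}.
Intersection: {z, x} — 2.

2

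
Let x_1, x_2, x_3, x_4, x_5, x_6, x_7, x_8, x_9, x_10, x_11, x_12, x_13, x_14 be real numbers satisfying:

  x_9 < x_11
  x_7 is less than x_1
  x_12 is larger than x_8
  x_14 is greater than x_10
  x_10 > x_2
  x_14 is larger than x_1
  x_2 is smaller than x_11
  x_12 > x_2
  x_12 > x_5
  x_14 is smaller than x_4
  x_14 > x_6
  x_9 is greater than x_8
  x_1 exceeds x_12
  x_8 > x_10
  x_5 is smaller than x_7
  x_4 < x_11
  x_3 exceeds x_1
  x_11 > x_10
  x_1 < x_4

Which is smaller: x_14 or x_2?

x_2

Link the given pairs in sequence: x_2 < x_10; x_10 < x_8; x_8 < x_12; x_12 < x_1; x_1 < x_14.
Chaining these gives x_2 < x_10 < x_8 < x_12 < x_1 < x_14.
So x_2 < x_14; x_2 is the smaller of the two.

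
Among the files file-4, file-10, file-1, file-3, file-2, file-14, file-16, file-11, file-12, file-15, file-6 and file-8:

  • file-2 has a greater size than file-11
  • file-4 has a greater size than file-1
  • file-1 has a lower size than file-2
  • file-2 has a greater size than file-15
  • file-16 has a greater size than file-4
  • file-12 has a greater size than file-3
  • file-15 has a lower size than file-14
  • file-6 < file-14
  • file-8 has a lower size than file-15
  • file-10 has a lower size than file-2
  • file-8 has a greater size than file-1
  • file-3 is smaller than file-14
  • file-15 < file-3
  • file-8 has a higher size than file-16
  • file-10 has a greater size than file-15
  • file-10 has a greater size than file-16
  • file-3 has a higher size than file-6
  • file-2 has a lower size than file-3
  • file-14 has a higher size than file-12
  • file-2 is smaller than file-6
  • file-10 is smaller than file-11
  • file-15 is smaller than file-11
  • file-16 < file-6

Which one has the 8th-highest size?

file-15

Piecing the relations together gives one ordering: file-1 < file-4 < file-16 < file-8 < file-15 < file-10 < file-11 < file-2 < file-6 < file-3 < file-12 < file-14.
The 8th largest is file-15.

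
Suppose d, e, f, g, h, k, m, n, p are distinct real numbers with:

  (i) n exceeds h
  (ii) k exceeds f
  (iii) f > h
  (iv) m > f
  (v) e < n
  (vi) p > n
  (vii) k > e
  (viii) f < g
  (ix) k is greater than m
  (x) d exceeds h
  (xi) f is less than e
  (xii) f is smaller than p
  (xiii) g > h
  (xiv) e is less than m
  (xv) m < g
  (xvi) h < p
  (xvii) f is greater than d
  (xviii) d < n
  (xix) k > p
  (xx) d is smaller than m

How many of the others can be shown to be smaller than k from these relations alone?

The elements the relations force below k are h, d, f, e, n, m, p — no chain reaches any other.
That is 7.

7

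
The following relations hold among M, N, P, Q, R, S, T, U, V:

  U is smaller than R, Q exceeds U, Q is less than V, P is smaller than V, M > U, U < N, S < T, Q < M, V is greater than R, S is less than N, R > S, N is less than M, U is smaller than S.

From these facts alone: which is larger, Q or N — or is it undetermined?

undetermined

Following every chain through N: above N we get M; below N we get U, S.
Q is not reached, and no chain runs the other way from Q to N.
So the given relations leave the order of N and Q undetermined.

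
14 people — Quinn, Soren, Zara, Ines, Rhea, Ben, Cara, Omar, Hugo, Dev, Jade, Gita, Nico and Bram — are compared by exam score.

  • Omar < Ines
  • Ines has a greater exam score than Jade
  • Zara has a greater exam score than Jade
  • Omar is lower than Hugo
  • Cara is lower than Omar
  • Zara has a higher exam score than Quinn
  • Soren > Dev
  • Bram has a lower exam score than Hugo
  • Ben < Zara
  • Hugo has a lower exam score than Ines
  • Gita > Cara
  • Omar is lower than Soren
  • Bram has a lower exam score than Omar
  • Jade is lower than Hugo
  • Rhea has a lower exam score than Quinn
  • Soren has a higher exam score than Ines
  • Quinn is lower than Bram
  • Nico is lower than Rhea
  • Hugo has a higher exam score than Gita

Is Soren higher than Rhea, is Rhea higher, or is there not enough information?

Soren

Rhea < Quinn < Bram < Omar < Hugo < Ines < Soren, by transitivity through Quinn, Bram, Omar, Hugo, Ines.
So Soren is higher.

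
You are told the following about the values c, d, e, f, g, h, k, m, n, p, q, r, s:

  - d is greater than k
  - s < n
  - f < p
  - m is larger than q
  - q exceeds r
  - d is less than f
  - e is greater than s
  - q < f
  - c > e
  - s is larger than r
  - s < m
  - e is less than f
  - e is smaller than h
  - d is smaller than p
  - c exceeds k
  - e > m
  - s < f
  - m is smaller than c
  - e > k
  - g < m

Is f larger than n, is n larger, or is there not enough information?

undetermined

Following every chain through n: below n we get r, s.
f is not reached, and no chain runs the other way from f to n.
So the given relations leave the order of n and f undetermined.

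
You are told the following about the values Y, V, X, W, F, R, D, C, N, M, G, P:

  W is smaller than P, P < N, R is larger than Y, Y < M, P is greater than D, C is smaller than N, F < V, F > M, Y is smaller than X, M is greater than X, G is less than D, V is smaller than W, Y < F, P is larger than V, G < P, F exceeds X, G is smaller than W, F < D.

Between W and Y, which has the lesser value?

Y

The relevant relations are Y < X; X < M; M < F; F < V; V < W.
Chaining these gives Y < X < M < F < V < W.
So Y < W; Y is the smaller of the two.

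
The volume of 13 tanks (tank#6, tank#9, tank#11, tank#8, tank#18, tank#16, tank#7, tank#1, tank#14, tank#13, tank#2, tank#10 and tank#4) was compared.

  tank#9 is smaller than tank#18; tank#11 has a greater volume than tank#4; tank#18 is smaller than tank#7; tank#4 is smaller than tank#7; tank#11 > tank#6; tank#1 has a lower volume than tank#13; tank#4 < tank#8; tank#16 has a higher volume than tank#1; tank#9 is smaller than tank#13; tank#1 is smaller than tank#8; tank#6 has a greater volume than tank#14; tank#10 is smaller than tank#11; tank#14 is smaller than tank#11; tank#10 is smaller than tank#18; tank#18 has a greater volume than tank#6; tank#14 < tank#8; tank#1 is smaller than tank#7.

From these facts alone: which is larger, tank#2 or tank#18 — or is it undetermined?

Following every chain through tank#2: nothing is chained to tank#2.
tank#18 is not reached, and no chain runs the other way from tank#18 to tank#2.
So the given relations leave the order of tank#2 and tank#18 undetermined.

undetermined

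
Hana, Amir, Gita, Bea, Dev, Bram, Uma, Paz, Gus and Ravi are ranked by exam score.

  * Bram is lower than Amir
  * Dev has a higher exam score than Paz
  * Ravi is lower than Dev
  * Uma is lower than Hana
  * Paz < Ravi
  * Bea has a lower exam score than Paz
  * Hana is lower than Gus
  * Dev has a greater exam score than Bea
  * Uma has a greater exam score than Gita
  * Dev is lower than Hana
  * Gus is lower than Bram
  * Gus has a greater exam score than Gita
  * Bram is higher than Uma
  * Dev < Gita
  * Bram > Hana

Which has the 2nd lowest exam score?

Paz

Chaining the given pairs: Bea < Paz < Ravi < Dev < Gita < Uma < Hana < Gus < Bram < Amir.
The 2nd smallest is Paz.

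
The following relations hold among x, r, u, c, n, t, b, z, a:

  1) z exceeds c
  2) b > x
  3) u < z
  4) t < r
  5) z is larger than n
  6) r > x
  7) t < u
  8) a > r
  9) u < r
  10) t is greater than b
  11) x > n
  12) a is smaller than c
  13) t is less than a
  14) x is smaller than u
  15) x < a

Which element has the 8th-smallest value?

c

The consecutive relations fix a unique order: n < x < b < t < u < r < a < c < z.
Counting 8 from the smallest end gives c.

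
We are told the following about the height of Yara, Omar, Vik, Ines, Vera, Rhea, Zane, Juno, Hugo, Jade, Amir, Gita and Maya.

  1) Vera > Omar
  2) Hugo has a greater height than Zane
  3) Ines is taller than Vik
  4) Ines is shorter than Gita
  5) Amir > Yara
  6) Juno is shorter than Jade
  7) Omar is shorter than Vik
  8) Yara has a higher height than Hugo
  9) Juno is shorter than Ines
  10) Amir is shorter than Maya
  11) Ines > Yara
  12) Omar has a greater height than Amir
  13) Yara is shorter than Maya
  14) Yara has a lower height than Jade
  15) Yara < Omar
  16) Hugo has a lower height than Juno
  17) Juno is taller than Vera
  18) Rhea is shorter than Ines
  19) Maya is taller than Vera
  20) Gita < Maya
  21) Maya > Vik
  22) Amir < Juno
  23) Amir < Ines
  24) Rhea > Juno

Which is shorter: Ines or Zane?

Zane

Zane < Hugo and Hugo < Yara give Zane < Yara.
Then Yara < Amir extends the chain to Amir.
Then Amir < Omar extends the chain to Omar.
With Omar < Vera: Zane < Hugo < Yara < Amir < Omar < Vera.
With Vera < Juno: Zane < Hugo < Yara < Amir < Omar < Vera < Juno.
Then Juno < Rhea extends the chain to Rhea.
Then Rhea < Ines extends the chain to Ines.
So Zane < Ines; Zane is the shorter of the two.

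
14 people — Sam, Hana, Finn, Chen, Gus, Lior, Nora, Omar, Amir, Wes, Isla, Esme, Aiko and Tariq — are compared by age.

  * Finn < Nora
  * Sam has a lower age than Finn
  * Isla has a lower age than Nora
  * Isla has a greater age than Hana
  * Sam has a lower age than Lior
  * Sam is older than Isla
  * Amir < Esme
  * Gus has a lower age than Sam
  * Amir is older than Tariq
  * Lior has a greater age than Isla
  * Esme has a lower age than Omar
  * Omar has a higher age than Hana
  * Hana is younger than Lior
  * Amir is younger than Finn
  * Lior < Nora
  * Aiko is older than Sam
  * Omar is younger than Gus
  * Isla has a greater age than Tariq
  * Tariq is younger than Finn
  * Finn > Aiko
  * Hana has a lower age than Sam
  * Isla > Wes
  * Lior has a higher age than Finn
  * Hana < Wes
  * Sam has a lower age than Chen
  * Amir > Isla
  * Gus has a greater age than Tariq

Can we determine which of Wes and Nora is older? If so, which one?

Nora

Link the given pairs in sequence: Wes < Isla; Isla < Amir; Amir < Esme; Esme < Omar; Omar < Gus; Gus < Sam; Sam < Aiko; Aiko < Finn; Finn < Lior; Lior < Nora.
Chaining these gives Wes < Isla < Amir < Esme < Omar < Gus < Sam < Aiko < Finn < Lior < Nora.
So Nora is older.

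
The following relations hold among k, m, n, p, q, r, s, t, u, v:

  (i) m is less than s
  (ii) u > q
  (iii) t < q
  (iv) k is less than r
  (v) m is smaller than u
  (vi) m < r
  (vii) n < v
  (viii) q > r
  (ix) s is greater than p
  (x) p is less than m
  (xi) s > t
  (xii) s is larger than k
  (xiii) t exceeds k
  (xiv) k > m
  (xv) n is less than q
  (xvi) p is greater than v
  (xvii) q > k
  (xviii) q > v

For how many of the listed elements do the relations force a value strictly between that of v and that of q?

Chaining upward from v reaches: p, m, k, t, r, s, u.
Chaining downward from q reaches: n, p, m, k, t, r.
Strictly between v and q are those in both lists: p, m, k, t, r — 5 elements.

5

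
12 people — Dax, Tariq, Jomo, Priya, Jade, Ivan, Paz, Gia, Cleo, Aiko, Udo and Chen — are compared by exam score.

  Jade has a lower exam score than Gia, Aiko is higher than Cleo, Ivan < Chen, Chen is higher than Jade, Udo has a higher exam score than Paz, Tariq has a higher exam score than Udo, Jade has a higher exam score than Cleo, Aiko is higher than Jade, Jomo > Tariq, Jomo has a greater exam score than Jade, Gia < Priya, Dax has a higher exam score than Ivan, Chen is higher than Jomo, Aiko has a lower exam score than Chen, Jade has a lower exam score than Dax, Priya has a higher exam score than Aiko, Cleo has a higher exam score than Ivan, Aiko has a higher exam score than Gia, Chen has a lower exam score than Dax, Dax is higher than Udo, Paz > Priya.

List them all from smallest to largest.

The consecutive links are each given: Ivan < Cleo; Cleo < Jade; Jade < Gia; Gia < Aiko; Aiko < Priya; Priya < Paz; Paz < Udo; Udo < Tariq; Tariq < Jomo; Jomo < Chen; Chen < Dax.

Ivan < Cleo < Jade < Gia < Aiko < Priya < Paz < Udo < Tariq < Jomo < Chen < Dax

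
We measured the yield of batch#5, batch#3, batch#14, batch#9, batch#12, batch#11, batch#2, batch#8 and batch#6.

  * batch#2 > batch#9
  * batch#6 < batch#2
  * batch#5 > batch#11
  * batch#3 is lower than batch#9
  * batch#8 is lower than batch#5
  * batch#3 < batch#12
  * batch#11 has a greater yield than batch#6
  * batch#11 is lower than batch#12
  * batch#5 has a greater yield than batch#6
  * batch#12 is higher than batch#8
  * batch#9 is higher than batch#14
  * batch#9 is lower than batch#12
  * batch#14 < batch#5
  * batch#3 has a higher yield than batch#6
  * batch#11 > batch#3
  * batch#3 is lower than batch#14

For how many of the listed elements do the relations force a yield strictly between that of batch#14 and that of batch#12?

1

Chaining upward from batch#14 reaches: batch#9, batch#2, batch#5.
Chaining downward from batch#12 reaches: batch#6, batch#3, batch#11, batch#9, batch#8.
Strictly between batch#14 and batch#12 are those in both lists: batch#9 — 1 element.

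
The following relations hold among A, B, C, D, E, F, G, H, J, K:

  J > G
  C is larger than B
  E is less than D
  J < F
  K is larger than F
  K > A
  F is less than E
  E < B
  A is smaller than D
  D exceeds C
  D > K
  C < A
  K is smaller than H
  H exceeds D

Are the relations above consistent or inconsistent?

consistent

Every relation is compatible with G < J < F < E < B < C < A < K < D < H; the set is consistent.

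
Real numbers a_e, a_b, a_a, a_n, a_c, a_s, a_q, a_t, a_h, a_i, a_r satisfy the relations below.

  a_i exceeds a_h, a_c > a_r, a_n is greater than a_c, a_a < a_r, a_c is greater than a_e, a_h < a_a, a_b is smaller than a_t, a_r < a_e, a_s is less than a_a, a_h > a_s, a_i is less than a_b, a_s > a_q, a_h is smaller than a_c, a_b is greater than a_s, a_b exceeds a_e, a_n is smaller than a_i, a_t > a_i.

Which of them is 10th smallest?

a_b

Piecing the relations together gives one ordering: a_q < a_s < a_h < a_a < a_r < a_e < a_c < a_n < a_i < a_b < a_t.
Counting 10 from the smallest end gives a_b.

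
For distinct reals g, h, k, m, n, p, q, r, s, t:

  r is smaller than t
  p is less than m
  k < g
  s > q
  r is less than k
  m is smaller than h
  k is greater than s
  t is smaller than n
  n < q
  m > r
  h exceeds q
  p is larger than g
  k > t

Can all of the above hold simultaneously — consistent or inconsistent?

Every relation is compatible with r < t < n < q < s < k < g < p < m < h; the set is consistent.

consistent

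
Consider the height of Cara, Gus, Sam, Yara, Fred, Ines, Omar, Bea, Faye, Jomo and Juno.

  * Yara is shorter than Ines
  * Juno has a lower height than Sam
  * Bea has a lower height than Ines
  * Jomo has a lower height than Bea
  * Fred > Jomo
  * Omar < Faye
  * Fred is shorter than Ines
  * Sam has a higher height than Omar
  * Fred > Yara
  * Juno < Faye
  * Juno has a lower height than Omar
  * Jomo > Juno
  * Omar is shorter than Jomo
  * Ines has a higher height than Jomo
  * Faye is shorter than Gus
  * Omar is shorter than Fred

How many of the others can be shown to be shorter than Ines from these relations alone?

6

From Ines the given relations immediately reach Jomo, Yara, Bea, Fred.
From those, Juno, Omar — 6 in total.
No other element is forced below Ines by the given relations, so the count is 6.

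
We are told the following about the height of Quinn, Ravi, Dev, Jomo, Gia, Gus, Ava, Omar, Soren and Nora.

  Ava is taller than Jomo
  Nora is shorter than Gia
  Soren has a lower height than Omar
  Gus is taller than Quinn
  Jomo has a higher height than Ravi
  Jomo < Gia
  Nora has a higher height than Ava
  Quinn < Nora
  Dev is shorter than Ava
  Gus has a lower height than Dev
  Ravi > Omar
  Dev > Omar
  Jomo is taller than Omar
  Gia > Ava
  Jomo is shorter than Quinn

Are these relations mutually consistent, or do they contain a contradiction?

consistent

Every relation is compatible with Soren < Omar < Ravi < Jomo < Quinn < Gus < Dev < Ava < Nora < Gia; the set is consistent.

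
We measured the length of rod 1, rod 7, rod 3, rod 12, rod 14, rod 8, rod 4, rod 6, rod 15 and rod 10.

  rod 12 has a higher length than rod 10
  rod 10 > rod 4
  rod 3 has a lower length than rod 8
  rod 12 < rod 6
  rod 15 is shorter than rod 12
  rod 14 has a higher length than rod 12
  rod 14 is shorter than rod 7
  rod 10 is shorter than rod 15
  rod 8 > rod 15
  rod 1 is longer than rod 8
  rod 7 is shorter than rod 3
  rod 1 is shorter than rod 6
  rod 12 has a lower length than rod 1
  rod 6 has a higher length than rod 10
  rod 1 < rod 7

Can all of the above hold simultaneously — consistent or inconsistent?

inconsistent

Chaining the given relations yields rod 7 < rod 3 < rod 8 < rod 1, so rod 7 < rod 1. But one relation states rod 1 < rod 7. These cannot both hold.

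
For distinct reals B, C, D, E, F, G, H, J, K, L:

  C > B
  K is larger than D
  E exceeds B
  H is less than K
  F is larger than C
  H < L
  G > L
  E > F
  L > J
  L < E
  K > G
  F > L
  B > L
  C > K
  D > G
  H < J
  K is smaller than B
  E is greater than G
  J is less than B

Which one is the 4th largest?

Piecing the relations together gives one ordering: H < J < L < G < D < K < B < C < F < E.
The 4th largest is B.

B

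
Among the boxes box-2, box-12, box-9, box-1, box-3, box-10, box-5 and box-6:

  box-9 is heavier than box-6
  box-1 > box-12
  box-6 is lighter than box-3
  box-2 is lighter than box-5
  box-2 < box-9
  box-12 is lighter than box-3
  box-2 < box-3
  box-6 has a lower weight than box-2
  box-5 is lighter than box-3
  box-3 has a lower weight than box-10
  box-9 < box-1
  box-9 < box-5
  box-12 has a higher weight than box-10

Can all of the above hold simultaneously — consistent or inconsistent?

Chaining the given relations yields box-3 < box-10 < box-12, so box-3 < box-12. But one relation states box-12 < box-3. These cannot both hold.

inconsistent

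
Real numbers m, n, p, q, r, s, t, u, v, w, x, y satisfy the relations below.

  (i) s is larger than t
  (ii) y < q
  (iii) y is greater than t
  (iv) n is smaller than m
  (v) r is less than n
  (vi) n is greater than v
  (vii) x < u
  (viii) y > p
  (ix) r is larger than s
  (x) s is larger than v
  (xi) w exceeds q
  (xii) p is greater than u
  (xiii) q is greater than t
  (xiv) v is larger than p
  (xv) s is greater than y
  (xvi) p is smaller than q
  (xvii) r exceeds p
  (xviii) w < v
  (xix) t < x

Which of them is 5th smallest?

y

The consecutive relations fix a unique order: t < x < u < p < y < q < w < v < s < r < n < m.
The 5th smallest is y.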